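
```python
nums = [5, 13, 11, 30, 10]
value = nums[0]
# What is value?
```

Trace (tracking value):
nums = [5, 13, 11, 30, 10]  # -> nums = [5, 13, 11, 30, 10]
value = nums[0]  # -> value = 5

Answer: 5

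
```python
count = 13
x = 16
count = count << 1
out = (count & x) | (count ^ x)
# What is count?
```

Answer: 26

Derivation:
Trace (tracking count):
count = 13  # -> count = 13
x = 16  # -> x = 16
count = count << 1  # -> count = 26
out = count & x | count ^ x  # -> out = 26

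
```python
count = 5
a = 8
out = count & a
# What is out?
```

Answer: 0

Derivation:
Trace (tracking out):
count = 5  # -> count = 5
a = 8  # -> a = 8
out = count & a  # -> out = 0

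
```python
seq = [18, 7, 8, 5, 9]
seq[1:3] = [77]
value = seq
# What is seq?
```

Answer: [18, 77, 5, 9]

Derivation:
Trace (tracking seq):
seq = [18, 7, 8, 5, 9]  # -> seq = [18, 7, 8, 5, 9]
seq[1:3] = [77]  # -> seq = [18, 77, 5, 9]
value = seq  # -> value = [18, 77, 5, 9]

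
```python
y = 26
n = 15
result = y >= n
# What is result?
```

Trace (tracking result):
y = 26  # -> y = 26
n = 15  # -> n = 15
result = y >= n  # -> result = True

Answer: True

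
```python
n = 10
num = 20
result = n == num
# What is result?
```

Answer: False

Derivation:
Trace (tracking result):
n = 10  # -> n = 10
num = 20  # -> num = 20
result = n == num  # -> result = False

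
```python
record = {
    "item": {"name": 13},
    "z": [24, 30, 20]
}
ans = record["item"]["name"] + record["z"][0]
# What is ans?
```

Trace (tracking ans):
record = {'item': {'name': 13}, 'z': [24, 30, 20]}  # -> record = {'item': {'name': 13}, 'z': [24, 30, 20]}
ans = record['item']['name'] + record['z'][0]  # -> ans = 37

Answer: 37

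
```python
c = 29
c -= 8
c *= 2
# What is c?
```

Answer: 42

Derivation:
Trace (tracking c):
c = 29  # -> c = 29
c -= 8  # -> c = 21
c *= 2  # -> c = 42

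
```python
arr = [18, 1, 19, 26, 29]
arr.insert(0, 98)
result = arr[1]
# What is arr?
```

Answer: [98, 18, 1, 19, 26, 29]

Derivation:
Trace (tracking arr):
arr = [18, 1, 19, 26, 29]  # -> arr = [18, 1, 19, 26, 29]
arr.insert(0, 98)  # -> arr = [98, 18, 1, 19, 26, 29]
result = arr[1]  # -> result = 18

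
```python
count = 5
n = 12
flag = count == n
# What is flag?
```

Trace (tracking flag):
count = 5  # -> count = 5
n = 12  # -> n = 12
flag = count == n  # -> flag = False

Answer: False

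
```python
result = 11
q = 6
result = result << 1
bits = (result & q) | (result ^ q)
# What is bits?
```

Answer: 22

Derivation:
Trace (tracking bits):
result = 11  # -> result = 11
q = 6  # -> q = 6
result = result << 1  # -> result = 22
bits = result & q | result ^ q  # -> bits = 22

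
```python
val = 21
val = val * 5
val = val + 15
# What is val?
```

Trace (tracking val):
val = 21  # -> val = 21
val = val * 5  # -> val = 105
val = val + 15  # -> val = 120

Answer: 120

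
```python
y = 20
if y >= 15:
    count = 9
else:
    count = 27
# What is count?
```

Trace (tracking count):
y = 20  # -> y = 20
if y >= 15:  # condition is True
    count = 9  # -> count = 9

Answer: 9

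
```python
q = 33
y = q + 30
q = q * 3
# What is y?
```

Answer: 63

Derivation:
Trace (tracking y):
q = 33  # -> q = 33
y = q + 30  # -> y = 63
q = q * 3  # -> q = 99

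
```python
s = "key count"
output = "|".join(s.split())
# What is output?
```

Trace (tracking output):
s = 'key count'  # -> s = 'key count'
output = '|'.join(s.split())  # -> output = 'key|count'

Answer: 'key|count'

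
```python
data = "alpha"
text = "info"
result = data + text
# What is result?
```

Answer: 'alphainfo'

Derivation:
Trace (tracking result):
data = 'alpha'  # -> data = 'alpha'
text = 'info'  # -> text = 'info'
result = data + text  # -> result = 'alphainfo'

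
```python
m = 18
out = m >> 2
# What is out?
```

Trace (tracking out):
m = 18  # -> m = 18
out = m >> 2  # -> out = 4

Answer: 4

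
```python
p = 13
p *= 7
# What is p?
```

Trace (tracking p):
p = 13  # -> p = 13
p *= 7  # -> p = 91

Answer: 91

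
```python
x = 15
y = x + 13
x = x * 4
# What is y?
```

Trace (tracking y):
x = 15  # -> x = 15
y = x + 13  # -> y = 28
x = x * 4  # -> x = 60

Answer: 28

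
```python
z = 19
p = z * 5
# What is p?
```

Trace (tracking p):
z = 19  # -> z = 19
p = z * 5  # -> p = 95

Answer: 95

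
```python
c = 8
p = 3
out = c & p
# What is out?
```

Trace (tracking out):
c = 8  # -> c = 8
p = 3  # -> p = 3
out = c & p  # -> out = 0

Answer: 0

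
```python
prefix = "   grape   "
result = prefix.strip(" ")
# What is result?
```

Trace (tracking result):
prefix = '   grape   '  # -> prefix = '   grape   '
result = prefix.strip(' ')  # -> result = 'grape'

Answer: 'grape'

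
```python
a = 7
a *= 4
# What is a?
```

Trace (tracking a):
a = 7  # -> a = 7
a *= 4  # -> a = 28

Answer: 28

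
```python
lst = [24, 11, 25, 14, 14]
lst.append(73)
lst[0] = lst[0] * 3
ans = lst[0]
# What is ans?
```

Answer: 72

Derivation:
Trace (tracking ans):
lst = [24, 11, 25, 14, 14]  # -> lst = [24, 11, 25, 14, 14]
lst.append(73)  # -> lst = [24, 11, 25, 14, 14, 73]
lst[0] = lst[0] * 3  # -> lst = [72, 11, 25, 14, 14, 73]
ans = lst[0]  # -> ans = 72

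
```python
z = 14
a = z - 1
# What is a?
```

Answer: 13

Derivation:
Trace (tracking a):
z = 14  # -> z = 14
a = z - 1  # -> a = 13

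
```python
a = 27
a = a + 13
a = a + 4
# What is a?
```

Trace (tracking a):
a = 27  # -> a = 27
a = a + 13  # -> a = 40
a = a + 4  # -> a = 44

Answer: 44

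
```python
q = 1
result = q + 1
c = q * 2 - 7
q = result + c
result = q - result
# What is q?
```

Trace (tracking q):
q = 1  # -> q = 1
result = q + 1  # -> result = 2
c = q * 2 - 7  # -> c = -5
q = result + c  # -> q = -3
result = q - result  # -> result = -5

Answer: -3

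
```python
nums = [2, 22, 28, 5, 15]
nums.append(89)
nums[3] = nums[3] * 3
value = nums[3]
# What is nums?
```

Trace (tracking nums):
nums = [2, 22, 28, 5, 15]  # -> nums = [2, 22, 28, 5, 15]
nums.append(89)  # -> nums = [2, 22, 28, 5, 15, 89]
nums[3] = nums[3] * 3  # -> nums = [2, 22, 28, 15, 15, 89]
value = nums[3]  # -> value = 15

Answer: [2, 22, 28, 15, 15, 89]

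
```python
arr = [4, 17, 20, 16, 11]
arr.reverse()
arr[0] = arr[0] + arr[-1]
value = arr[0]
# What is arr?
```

Answer: [15, 16, 20, 17, 4]

Derivation:
Trace (tracking arr):
arr = [4, 17, 20, 16, 11]  # -> arr = [4, 17, 20, 16, 11]
arr.reverse()  # -> arr = [11, 16, 20, 17, 4]
arr[0] = arr[0] + arr[-1]  # -> arr = [15, 16, 20, 17, 4]
value = arr[0]  # -> value = 15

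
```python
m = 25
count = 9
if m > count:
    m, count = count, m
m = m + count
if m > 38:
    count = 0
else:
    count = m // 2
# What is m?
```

Trace (tracking m):
m = 25  # -> m = 25
count = 9  # -> count = 9
if m > count:  # condition is True
    m, count = (count, m)  # -> m = 9, count = 25
m = m + count  # -> m = 34
if m > 38:  # condition is False
else:
    count = m // 2  # -> count = 17

Answer: 34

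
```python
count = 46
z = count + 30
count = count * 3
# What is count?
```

Answer: 138

Derivation:
Trace (tracking count):
count = 46  # -> count = 46
z = count + 30  # -> z = 76
count = count * 3  # -> count = 138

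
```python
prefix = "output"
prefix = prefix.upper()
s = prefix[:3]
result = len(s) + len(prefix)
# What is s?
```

Trace (tracking s):
prefix = 'output'  # -> prefix = 'output'
prefix = prefix.upper()  # -> prefix = 'OUTPUT'
s = prefix[:3]  # -> s = 'OUT'
result = len(s) + len(prefix)  # -> result = 9

Answer: 'OUT'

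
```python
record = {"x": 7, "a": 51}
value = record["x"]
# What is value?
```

Trace (tracking value):
record = {'x': 7, 'a': 51}  # -> record = {'x': 7, 'a': 51}
value = record['x']  # -> value = 7

Answer: 7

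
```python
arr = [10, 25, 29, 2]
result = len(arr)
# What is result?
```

Trace (tracking result):
arr = [10, 25, 29, 2]  # -> arr = [10, 25, 29, 2]
result = len(arr)  # -> result = 4

Answer: 4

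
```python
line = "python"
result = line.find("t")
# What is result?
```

Answer: 2

Derivation:
Trace (tracking result):
line = 'python'  # -> line = 'python'
result = line.find('t')  # -> result = 2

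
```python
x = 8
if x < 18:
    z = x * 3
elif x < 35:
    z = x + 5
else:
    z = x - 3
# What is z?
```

Answer: 24

Derivation:
Trace (tracking z):
x = 8  # -> x = 8
if x < 18:  # condition is True
    z = x * 3  # -> z = 24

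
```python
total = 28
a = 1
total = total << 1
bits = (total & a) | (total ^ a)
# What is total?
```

Trace (tracking total):
total = 28  # -> total = 28
a = 1  # -> a = 1
total = total << 1  # -> total = 56
bits = total & a | total ^ a  # -> bits = 57

Answer: 56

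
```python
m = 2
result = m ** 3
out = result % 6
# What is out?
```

Trace (tracking out):
m = 2  # -> m = 2
result = m ** 3  # -> result = 8
out = result % 6  # -> out = 2

Answer: 2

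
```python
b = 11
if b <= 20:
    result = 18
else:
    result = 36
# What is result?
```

Trace (tracking result):
b = 11  # -> b = 11
if b <= 20:  # condition is True
    result = 18  # -> result = 18

Answer: 18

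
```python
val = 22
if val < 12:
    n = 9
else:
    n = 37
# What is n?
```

Trace (tracking n):
val = 22  # -> val = 22
if val < 12:  # condition is False
else:
    n = 37  # -> n = 37

Answer: 37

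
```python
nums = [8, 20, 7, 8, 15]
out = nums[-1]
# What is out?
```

Trace (tracking out):
nums = [8, 20, 7, 8, 15]  # -> nums = [8, 20, 7, 8, 15]
out = nums[-1]  # -> out = 15

Answer: 15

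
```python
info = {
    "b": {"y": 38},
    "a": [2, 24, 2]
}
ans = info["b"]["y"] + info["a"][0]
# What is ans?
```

Answer: 40

Derivation:
Trace (tracking ans):
info = {'b': {'y': 38}, 'a': [2, 24, 2]}  # -> info = {'b': {'y': 38}, 'a': [2, 24, 2]}
ans = info['b']['y'] + info['a'][0]  # -> ans = 40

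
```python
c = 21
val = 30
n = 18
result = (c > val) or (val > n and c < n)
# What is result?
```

Trace (tracking result):
c = 21  # -> c = 21
val = 30  # -> val = 30
n = 18  # -> n = 18
result = c > val or (val > n and c < n)  # -> result = False

Answer: False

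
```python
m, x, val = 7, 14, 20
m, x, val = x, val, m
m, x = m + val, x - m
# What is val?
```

Trace (tracking val):
m, x, val = (7, 14, 20)  # -> m = 7, x = 14, val = 20
m, x, val = (x, val, m)  # -> m = 14, x = 20, val = 7
m, x = (m + val, x - m)  # -> m = 21, x = 6

Answer: 7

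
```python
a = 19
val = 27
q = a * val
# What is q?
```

Answer: 513

Derivation:
Trace (tracking q):
a = 19  # -> a = 19
val = 27  # -> val = 27
q = a * val  # -> q = 513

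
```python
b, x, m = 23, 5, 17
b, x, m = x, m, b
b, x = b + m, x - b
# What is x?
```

Trace (tracking x):
b, x, m = (23, 5, 17)  # -> b = 23, x = 5, m = 17
b, x, m = (x, m, b)  # -> b = 5, x = 17, m = 23
b, x = (b + m, x - b)  # -> b = 28, x = 12

Answer: 12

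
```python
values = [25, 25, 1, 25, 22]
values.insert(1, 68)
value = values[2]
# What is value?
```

Trace (tracking value):
values = [25, 25, 1, 25, 22]  # -> values = [25, 25, 1, 25, 22]
values.insert(1, 68)  # -> values = [25, 68, 25, 1, 25, 22]
value = values[2]  # -> value = 25

Answer: 25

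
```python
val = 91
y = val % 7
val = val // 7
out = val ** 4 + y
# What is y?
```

Trace (tracking y):
val = 91  # -> val = 91
y = val % 7  # -> y = 0
val = val // 7  # -> val = 13
out = val ** 4 + y  # -> out = 28561

Answer: 0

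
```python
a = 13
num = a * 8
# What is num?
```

Trace (tracking num):
a = 13  # -> a = 13
num = a * 8  # -> num = 104

Answer: 104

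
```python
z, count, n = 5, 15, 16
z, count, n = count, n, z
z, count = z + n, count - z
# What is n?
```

Answer: 5

Derivation:
Trace (tracking n):
z, count, n = (5, 15, 16)  # -> z = 5, count = 15, n = 16
z, count, n = (count, n, z)  # -> z = 15, count = 16, n = 5
z, count = (z + n, count - z)  # -> z = 20, count = 1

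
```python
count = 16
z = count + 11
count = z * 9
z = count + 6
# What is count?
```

Trace (tracking count):
count = 16  # -> count = 16
z = count + 11  # -> z = 27
count = z * 9  # -> count = 243
z = count + 6  # -> z = 249

Answer: 243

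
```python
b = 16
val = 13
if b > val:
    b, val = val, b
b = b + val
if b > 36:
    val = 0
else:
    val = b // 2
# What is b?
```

Trace (tracking b):
b = 16  # -> b = 16
val = 13  # -> val = 13
if b > val:  # condition is True
    b, val = (val, b)  # -> b = 13, val = 16
b = b + val  # -> b = 29
if b > 36:  # condition is False
else:
    val = b // 2  # -> val = 14

Answer: 29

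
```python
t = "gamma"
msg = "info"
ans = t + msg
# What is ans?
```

Trace (tracking ans):
t = 'gamma'  # -> t = 'gamma'
msg = 'info'  # -> msg = 'info'
ans = t + msg  # -> ans = 'gammainfo'

Answer: 'gammainfo'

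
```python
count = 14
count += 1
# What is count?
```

Trace (tracking count):
count = 14  # -> count = 14
count += 1  # -> count = 15

Answer: 15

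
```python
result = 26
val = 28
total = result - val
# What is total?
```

Trace (tracking total):
result = 26  # -> result = 26
val = 28  # -> val = 28
total = result - val  # -> total = -2

Answer: -2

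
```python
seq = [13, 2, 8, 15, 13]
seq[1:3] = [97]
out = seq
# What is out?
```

Trace (tracking out):
seq = [13, 2, 8, 15, 13]  # -> seq = [13, 2, 8, 15, 13]
seq[1:3] = [97]  # -> seq = [13, 97, 15, 13]
out = seq  # -> out = [13, 97, 15, 13]

Answer: [13, 97, 15, 13]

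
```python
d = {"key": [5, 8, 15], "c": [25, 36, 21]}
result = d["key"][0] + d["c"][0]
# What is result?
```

Trace (tracking result):
d = {'key': [5, 8, 15], 'c': [25, 36, 21]}  # -> d = {'key': [5, 8, 15], 'c': [25, 36, 21]}
result = d['key'][0] + d['c'][0]  # -> result = 30

Answer: 30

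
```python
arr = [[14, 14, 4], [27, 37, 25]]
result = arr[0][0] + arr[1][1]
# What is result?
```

Trace (tracking result):
arr = [[14, 14, 4], [27, 37, 25]]  # -> arr = [[14, 14, 4], [27, 37, 25]]
result = arr[0][0] + arr[1][1]  # -> result = 51

Answer: 51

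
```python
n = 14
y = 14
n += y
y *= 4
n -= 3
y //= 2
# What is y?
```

Answer: 28

Derivation:
Trace (tracking y):
n = 14  # -> n = 14
y = 14  # -> y = 14
n += y  # -> n = 28
y *= 4  # -> y = 56
n -= 3  # -> n = 25
y //= 2  # -> y = 28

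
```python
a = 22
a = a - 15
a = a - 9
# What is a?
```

Answer: -2

Derivation:
Trace (tracking a):
a = 22  # -> a = 22
a = a - 15  # -> a = 7
a = a - 9  # -> a = -2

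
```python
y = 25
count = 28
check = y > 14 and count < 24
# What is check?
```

Trace (tracking check):
y = 25  # -> y = 25
count = 28  # -> count = 28
check = y > 14 and count < 24  # -> check = False

Answer: False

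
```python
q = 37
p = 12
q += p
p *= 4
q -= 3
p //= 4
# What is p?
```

Trace (tracking p):
q = 37  # -> q = 37
p = 12  # -> p = 12
q += p  # -> q = 49
p *= 4  # -> p = 48
q -= 3  # -> q = 46
p //= 4  # -> p = 12

Answer: 12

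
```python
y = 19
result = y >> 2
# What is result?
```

Trace (tracking result):
y = 19  # -> y = 19
result = y >> 2  # -> result = 4

Answer: 4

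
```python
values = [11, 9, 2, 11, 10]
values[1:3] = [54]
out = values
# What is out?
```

Answer: [11, 54, 11, 10]

Derivation:
Trace (tracking out):
values = [11, 9, 2, 11, 10]  # -> values = [11, 9, 2, 11, 10]
values[1:3] = [54]  # -> values = [11, 54, 11, 10]
out = values  # -> out = [11, 54, 11, 10]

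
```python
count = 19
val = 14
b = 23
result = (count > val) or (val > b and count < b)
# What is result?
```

Answer: True

Derivation:
Trace (tracking result):
count = 19  # -> count = 19
val = 14  # -> val = 14
b = 23  # -> b = 23
result = count > val or (val > b and count < b)  # -> result = True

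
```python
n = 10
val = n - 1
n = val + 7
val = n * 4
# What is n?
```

Answer: 16

Derivation:
Trace (tracking n):
n = 10  # -> n = 10
val = n - 1  # -> val = 9
n = val + 7  # -> n = 16
val = n * 4  # -> val = 64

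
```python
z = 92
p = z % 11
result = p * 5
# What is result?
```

Answer: 20

Derivation:
Trace (tracking result):
z = 92  # -> z = 92
p = z % 11  # -> p = 4
result = p * 5  # -> result = 20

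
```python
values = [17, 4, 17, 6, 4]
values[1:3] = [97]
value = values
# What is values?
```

Trace (tracking values):
values = [17, 4, 17, 6, 4]  # -> values = [17, 4, 17, 6, 4]
values[1:3] = [97]  # -> values = [17, 97, 6, 4]
value = values  # -> value = [17, 97, 6, 4]

Answer: [17, 97, 6, 4]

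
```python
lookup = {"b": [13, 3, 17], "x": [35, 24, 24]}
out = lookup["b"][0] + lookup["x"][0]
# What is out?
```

Trace (tracking out):
lookup = {'b': [13, 3, 17], 'x': [35, 24, 24]}  # -> lookup = {'b': [13, 3, 17], 'x': [35, 24, 24]}
out = lookup['b'][0] + lookup['x'][0]  # -> out = 48

Answer: 48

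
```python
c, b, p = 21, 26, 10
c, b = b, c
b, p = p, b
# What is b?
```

Trace (tracking b):
c, b, p = (21, 26, 10)  # -> c = 21, b = 26, p = 10
c, b = (b, c)  # -> c = 26, b = 21
b, p = (p, b)  # -> b = 10, p = 21

Answer: 10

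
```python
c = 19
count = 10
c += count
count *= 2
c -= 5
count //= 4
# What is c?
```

Trace (tracking c):
c = 19  # -> c = 19
count = 10  # -> count = 10
c += count  # -> c = 29
count *= 2  # -> count = 20
c -= 5  # -> c = 24
count //= 4  # -> count = 5

Answer: 24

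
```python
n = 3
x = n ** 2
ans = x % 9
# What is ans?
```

Trace (tracking ans):
n = 3  # -> n = 3
x = n ** 2  # -> x = 9
ans = x % 9  # -> ans = 0

Answer: 0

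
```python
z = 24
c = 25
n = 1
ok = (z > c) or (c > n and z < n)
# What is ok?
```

Trace (tracking ok):
z = 24  # -> z = 24
c = 25  # -> c = 25
n = 1  # -> n = 1
ok = z > c or (c > n and z < n)  # -> ok = False

Answer: False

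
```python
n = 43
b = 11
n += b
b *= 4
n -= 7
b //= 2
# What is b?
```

Answer: 22

Derivation:
Trace (tracking b):
n = 43  # -> n = 43
b = 11  # -> b = 11
n += b  # -> n = 54
b *= 4  # -> b = 44
n -= 7  # -> n = 47
b //= 2  # -> b = 22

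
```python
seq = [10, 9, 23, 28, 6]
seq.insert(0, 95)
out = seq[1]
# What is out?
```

Trace (tracking out):
seq = [10, 9, 23, 28, 6]  # -> seq = [10, 9, 23, 28, 6]
seq.insert(0, 95)  # -> seq = [95, 10, 9, 23, 28, 6]
out = seq[1]  # -> out = 10

Answer: 10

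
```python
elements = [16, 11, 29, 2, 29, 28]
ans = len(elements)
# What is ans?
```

Trace (tracking ans):
elements = [16, 11, 29, 2, 29, 28]  # -> elements = [16, 11, 29, 2, 29, 28]
ans = len(elements)  # -> ans = 6

Answer: 6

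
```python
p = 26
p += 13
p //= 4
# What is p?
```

Answer: 9

Derivation:
Trace (tracking p):
p = 26  # -> p = 26
p += 13  # -> p = 39
p //= 4  # -> p = 9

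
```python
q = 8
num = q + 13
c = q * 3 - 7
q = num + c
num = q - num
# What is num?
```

Trace (tracking num):
q = 8  # -> q = 8
num = q + 13  # -> num = 21
c = q * 3 - 7  # -> c = 17
q = num + c  # -> q = 38
num = q - num  # -> num = 17

Answer: 17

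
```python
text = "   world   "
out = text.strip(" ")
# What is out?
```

Answer: 'world'

Derivation:
Trace (tracking out):
text = '   world   '  # -> text = '   world   '
out = text.strip(' ')  # -> out = 'world'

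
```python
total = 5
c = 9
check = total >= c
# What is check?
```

Trace (tracking check):
total = 5  # -> total = 5
c = 9  # -> c = 9
check = total >= c  # -> check = False

Answer: False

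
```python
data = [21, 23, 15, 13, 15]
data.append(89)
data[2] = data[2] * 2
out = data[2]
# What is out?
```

Trace (tracking out):
data = [21, 23, 15, 13, 15]  # -> data = [21, 23, 15, 13, 15]
data.append(89)  # -> data = [21, 23, 15, 13, 15, 89]
data[2] = data[2] * 2  # -> data = [21, 23, 30, 13, 15, 89]
out = data[2]  # -> out = 30

Answer: 30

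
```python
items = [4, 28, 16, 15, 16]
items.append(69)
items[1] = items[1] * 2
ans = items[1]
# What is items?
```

Answer: [4, 56, 16, 15, 16, 69]

Derivation:
Trace (tracking items):
items = [4, 28, 16, 15, 16]  # -> items = [4, 28, 16, 15, 16]
items.append(69)  # -> items = [4, 28, 16, 15, 16, 69]
items[1] = items[1] * 2  # -> items = [4, 56, 16, 15, 16, 69]
ans = items[1]  # -> ans = 56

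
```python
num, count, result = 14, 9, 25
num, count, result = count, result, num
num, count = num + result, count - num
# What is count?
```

Answer: 16

Derivation:
Trace (tracking count):
num, count, result = (14, 9, 25)  # -> num = 14, count = 9, result = 25
num, count, result = (count, result, num)  # -> num = 9, count = 25, result = 14
num, count = (num + result, count - num)  # -> num = 23, count = 16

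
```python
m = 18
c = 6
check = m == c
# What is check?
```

Answer: False

Derivation:
Trace (tracking check):
m = 18  # -> m = 18
c = 6  # -> c = 6
check = m == c  # -> check = False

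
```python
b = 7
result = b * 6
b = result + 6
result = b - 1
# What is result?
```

Answer: 47

Derivation:
Trace (tracking result):
b = 7  # -> b = 7
result = b * 6  # -> result = 42
b = result + 6  # -> b = 48
result = b - 1  # -> result = 47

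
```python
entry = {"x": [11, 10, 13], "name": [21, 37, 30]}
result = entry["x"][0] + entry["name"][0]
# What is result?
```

Trace (tracking result):
entry = {'x': [11, 10, 13], 'name': [21, 37, 30]}  # -> entry = {'x': [11, 10, 13], 'name': [21, 37, 30]}
result = entry['x'][0] + entry['name'][0]  # -> result = 32

Answer: 32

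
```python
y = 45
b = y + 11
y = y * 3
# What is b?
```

Trace (tracking b):
y = 45  # -> y = 45
b = y + 11  # -> b = 56
y = y * 3  # -> y = 135

Answer: 56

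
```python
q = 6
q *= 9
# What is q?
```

Answer: 54

Derivation:
Trace (tracking q):
q = 6  # -> q = 6
q *= 9  # -> q = 54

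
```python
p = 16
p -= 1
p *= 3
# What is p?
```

Trace (tracking p):
p = 16  # -> p = 16
p -= 1  # -> p = 15
p *= 3  # -> p = 45

Answer: 45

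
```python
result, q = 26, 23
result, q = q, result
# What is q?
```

Answer: 26

Derivation:
Trace (tracking q):
result, q = (26, 23)  # -> result = 26, q = 23
result, q = (q, result)  # -> result = 23, q = 26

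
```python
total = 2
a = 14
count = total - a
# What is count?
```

Trace (tracking count):
total = 2  # -> total = 2
a = 14  # -> a = 14
count = total - a  # -> count = -12

Answer: -12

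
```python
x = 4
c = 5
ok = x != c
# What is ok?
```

Answer: True

Derivation:
Trace (tracking ok):
x = 4  # -> x = 4
c = 5  # -> c = 5
ok = x != c  # -> ok = True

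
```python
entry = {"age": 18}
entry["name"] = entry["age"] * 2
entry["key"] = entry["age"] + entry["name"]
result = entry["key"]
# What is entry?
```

Answer: {'age': 18, 'name': 36, 'key': 54}

Derivation:
Trace (tracking entry):
entry = {'age': 18}  # -> entry = {'age': 18}
entry['name'] = entry['age'] * 2  # -> entry = {'age': 18, 'name': 36}
entry['key'] = entry['age'] + entry['name']  # -> entry = {'age': 18, 'name': 36, 'key': 54}
result = entry['key']  # -> result = 54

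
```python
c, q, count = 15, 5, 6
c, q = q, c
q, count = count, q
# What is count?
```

Trace (tracking count):
c, q, count = (15, 5, 6)  # -> c = 15, q = 5, count = 6
c, q = (q, c)  # -> c = 5, q = 15
q, count = (count, q)  # -> q = 6, count = 15

Answer: 15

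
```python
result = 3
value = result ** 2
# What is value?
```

Answer: 9

Derivation:
Trace (tracking value):
result = 3  # -> result = 3
value = result ** 2  # -> value = 9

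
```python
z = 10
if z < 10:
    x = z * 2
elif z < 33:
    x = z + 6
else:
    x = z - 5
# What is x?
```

Answer: 16

Derivation:
Trace (tracking x):
z = 10  # -> z = 10
if z < 10:  # condition is False
elif z < 33:  # condition is True
    x = z + 6  # -> x = 16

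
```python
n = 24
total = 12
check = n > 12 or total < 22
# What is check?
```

Trace (tracking check):
n = 24  # -> n = 24
total = 12  # -> total = 12
check = n > 12 or total < 22  # -> check = True

Answer: True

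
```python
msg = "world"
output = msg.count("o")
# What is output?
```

Trace (tracking output):
msg = 'world'  # -> msg = 'world'
output = msg.count('o')  # -> output = 1

Answer: 1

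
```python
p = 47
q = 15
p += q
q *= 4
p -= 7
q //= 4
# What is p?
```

Answer: 55

Derivation:
Trace (tracking p):
p = 47  # -> p = 47
q = 15  # -> q = 15
p += q  # -> p = 62
q *= 4  # -> q = 60
p -= 7  # -> p = 55
q //= 4  # -> q = 15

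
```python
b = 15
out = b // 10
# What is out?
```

Answer: 1

Derivation:
Trace (tracking out):
b = 15  # -> b = 15
out = b // 10  # -> out = 1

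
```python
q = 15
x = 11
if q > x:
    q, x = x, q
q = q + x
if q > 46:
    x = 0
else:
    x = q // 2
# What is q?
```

Answer: 26

Derivation:
Trace (tracking q):
q = 15  # -> q = 15
x = 11  # -> x = 11
if q > x:  # condition is True
    q, x = (x, q)  # -> q = 11, x = 15
q = q + x  # -> q = 26
if q > 46:  # condition is False
else:
    x = q // 2  # -> x = 13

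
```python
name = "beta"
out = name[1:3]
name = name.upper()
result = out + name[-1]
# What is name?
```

Trace (tracking name):
name = 'beta'  # -> name = 'beta'
out = name[1:3]  # -> out = 'et'
name = name.upper()  # -> name = 'BETA'
result = out + name[-1]  # -> result = 'etA'

Answer: 'BETA'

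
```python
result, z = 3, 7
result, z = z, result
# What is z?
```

Trace (tracking z):
result, z = (3, 7)  # -> result = 3, z = 7
result, z = (z, result)  # -> result = 7, z = 3

Answer: 3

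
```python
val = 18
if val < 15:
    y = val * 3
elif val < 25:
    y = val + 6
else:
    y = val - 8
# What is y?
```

Answer: 24

Derivation:
Trace (tracking y):
val = 18  # -> val = 18
if val < 15:  # condition is False
elif val < 25:  # condition is True
    y = val + 6  # -> y = 24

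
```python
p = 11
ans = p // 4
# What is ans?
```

Trace (tracking ans):
p = 11  # -> p = 11
ans = p // 4  # -> ans = 2

Answer: 2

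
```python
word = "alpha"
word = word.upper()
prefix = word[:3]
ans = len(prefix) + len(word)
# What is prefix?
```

Answer: 'ALP'

Derivation:
Trace (tracking prefix):
word = 'alpha'  # -> word = 'alpha'
word = word.upper()  # -> word = 'ALPHA'
prefix = word[:3]  # -> prefix = 'ALP'
ans = len(prefix) + len(word)  # -> ans = 8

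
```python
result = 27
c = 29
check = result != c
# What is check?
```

Answer: True

Derivation:
Trace (tracking check):
result = 27  # -> result = 27
c = 29  # -> c = 29
check = result != c  # -> check = True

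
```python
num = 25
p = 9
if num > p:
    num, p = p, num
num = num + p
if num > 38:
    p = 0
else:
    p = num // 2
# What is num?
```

Answer: 34

Derivation:
Trace (tracking num):
num = 25  # -> num = 25
p = 9  # -> p = 9
if num > p:  # condition is True
    num, p = (p, num)  # -> num = 9, p = 25
num = num + p  # -> num = 34
if num > 38:  # condition is False
else:
    p = num // 2  # -> p = 17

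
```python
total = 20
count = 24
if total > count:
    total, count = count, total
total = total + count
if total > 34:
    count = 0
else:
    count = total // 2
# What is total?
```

Trace (tracking total):
total = 20  # -> total = 20
count = 24  # -> count = 24
if total > count:  # condition is False
total = total + count  # -> total = 44
if total > 34:  # condition is True
    count = 0  # -> count = 0

Answer: 44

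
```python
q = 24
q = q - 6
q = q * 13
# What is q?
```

Answer: 234

Derivation:
Trace (tracking q):
q = 24  # -> q = 24
q = q - 6  # -> q = 18
q = q * 13  # -> q = 234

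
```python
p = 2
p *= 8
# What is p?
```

Trace (tracking p):
p = 2  # -> p = 2
p *= 8  # -> p = 16

Answer: 16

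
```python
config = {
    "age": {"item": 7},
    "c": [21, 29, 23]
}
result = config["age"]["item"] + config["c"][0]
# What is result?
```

Trace (tracking result):
config = {'age': {'item': 7}, 'c': [21, 29, 23]}  # -> config = {'age': {'item': 7}, 'c': [21, 29, 23]}
result = config['age']['item'] + config['c'][0]  # -> result = 28

Answer: 28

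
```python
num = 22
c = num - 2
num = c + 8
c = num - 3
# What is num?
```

Trace (tracking num):
num = 22  # -> num = 22
c = num - 2  # -> c = 20
num = c + 8  # -> num = 28
c = num - 3  # -> c = 25

Answer: 28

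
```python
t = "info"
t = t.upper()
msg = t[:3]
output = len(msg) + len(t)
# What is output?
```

Answer: 7

Derivation:
Trace (tracking output):
t = 'info'  # -> t = 'info'
t = t.upper()  # -> t = 'INFO'
msg = t[:3]  # -> msg = 'INF'
output = len(msg) + len(t)  # -> output = 7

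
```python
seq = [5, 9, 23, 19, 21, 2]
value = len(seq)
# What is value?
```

Trace (tracking value):
seq = [5, 9, 23, 19, 21, 2]  # -> seq = [5, 9, 23, 19, 21, 2]
value = len(seq)  # -> value = 6

Answer: 6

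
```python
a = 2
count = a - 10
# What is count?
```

Answer: -8

Derivation:
Trace (tracking count):
a = 2  # -> a = 2
count = a - 10  # -> count = -8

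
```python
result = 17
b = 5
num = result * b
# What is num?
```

Trace (tracking num):
result = 17  # -> result = 17
b = 5  # -> b = 5
num = result * b  # -> num = 85

Answer: 85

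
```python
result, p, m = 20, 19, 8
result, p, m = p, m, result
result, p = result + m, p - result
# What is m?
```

Trace (tracking m):
result, p, m = (20, 19, 8)  # -> result = 20, p = 19, m = 8
result, p, m = (p, m, result)  # -> result = 19, p = 8, m = 20
result, p = (result + m, p - result)  # -> result = 39, p = -11

Answer: 20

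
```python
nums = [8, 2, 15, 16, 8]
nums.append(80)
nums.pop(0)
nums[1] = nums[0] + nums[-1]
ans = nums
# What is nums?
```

Answer: [2, 82, 16, 8, 80]

Derivation:
Trace (tracking nums):
nums = [8, 2, 15, 16, 8]  # -> nums = [8, 2, 15, 16, 8]
nums.append(80)  # -> nums = [8, 2, 15, 16, 8, 80]
nums.pop(0)  # -> nums = [2, 15, 16, 8, 80]
nums[1] = nums[0] + nums[-1]  # -> nums = [2, 82, 16, 8, 80]
ans = nums  # -> ans = [2, 82, 16, 8, 80]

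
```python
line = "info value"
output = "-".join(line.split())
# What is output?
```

Trace (tracking output):
line = 'info value'  # -> line = 'info value'
output = '-'.join(line.split())  # -> output = 'info-value'

Answer: 'info-value'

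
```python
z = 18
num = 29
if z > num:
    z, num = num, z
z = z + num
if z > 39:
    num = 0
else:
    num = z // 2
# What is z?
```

Answer: 47

Derivation:
Trace (tracking z):
z = 18  # -> z = 18
num = 29  # -> num = 29
if z > num:  # condition is False
z = z + num  # -> z = 47
if z > 39:  # condition is True
    num = 0  # -> num = 0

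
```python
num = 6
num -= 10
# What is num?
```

Answer: -4

Derivation:
Trace (tracking num):
num = 6  # -> num = 6
num -= 10  # -> num = -4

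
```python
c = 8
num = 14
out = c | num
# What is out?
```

Answer: 14

Derivation:
Trace (tracking out):
c = 8  # -> c = 8
num = 14  # -> num = 14
out = c | num  # -> out = 14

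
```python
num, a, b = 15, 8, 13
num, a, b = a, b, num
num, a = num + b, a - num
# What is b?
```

Answer: 15

Derivation:
Trace (tracking b):
num, a, b = (15, 8, 13)  # -> num = 15, a = 8, b = 13
num, a, b = (a, b, num)  # -> num = 8, a = 13, b = 15
num, a = (num + b, a - num)  # -> num = 23, a = 5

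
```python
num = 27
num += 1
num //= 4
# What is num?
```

Trace (tracking num):
num = 27  # -> num = 27
num += 1  # -> num = 28
num //= 4  # -> num = 7

Answer: 7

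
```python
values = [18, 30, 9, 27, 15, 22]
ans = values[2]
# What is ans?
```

Trace (tracking ans):
values = [18, 30, 9, 27, 15, 22]  # -> values = [18, 30, 9, 27, 15, 22]
ans = values[2]  # -> ans = 9

Answer: 9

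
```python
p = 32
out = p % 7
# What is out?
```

Answer: 4

Derivation:
Trace (tracking out):
p = 32  # -> p = 32
out = p % 7  # -> out = 4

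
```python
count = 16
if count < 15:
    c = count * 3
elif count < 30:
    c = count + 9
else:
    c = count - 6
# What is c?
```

Trace (tracking c):
count = 16  # -> count = 16
if count < 15:  # condition is False
elif count < 30:  # condition is True
    c = count + 9  # -> c = 25

Answer: 25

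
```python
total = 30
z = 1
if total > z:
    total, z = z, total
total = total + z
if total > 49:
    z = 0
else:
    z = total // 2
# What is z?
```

Trace (tracking z):
total = 30  # -> total = 30
z = 1  # -> z = 1
if total > z:  # condition is True
    total, z = (z, total)  # -> total = 1, z = 30
total = total + z  # -> total = 31
if total > 49:  # condition is False
else:
    z = total // 2  # -> z = 15

Answer: 15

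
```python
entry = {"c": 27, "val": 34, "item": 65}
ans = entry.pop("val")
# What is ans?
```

Answer: 34

Derivation:
Trace (tracking ans):
entry = {'c': 27, 'val': 34, 'item': 65}  # -> entry = {'c': 27, 'val': 34, 'item': 65}
ans = entry.pop('val')  # -> ans = 34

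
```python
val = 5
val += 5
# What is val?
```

Answer: 10

Derivation:
Trace (tracking val):
val = 5  # -> val = 5
val += 5  # -> val = 10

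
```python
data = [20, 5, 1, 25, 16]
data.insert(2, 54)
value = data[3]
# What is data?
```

Answer: [20, 5, 54, 1, 25, 16]

Derivation:
Trace (tracking data):
data = [20, 5, 1, 25, 16]  # -> data = [20, 5, 1, 25, 16]
data.insert(2, 54)  # -> data = [20, 5, 54, 1, 25, 16]
value = data[3]  # -> value = 1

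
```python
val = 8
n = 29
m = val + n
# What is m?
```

Trace (tracking m):
val = 8  # -> val = 8
n = 29  # -> n = 29
m = val + n  # -> m = 37

Answer: 37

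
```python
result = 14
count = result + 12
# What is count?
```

Answer: 26

Derivation:
Trace (tracking count):
result = 14  # -> result = 14
count = result + 12  # -> count = 26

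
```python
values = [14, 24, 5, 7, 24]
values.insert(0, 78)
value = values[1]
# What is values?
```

Trace (tracking values):
values = [14, 24, 5, 7, 24]  # -> values = [14, 24, 5, 7, 24]
values.insert(0, 78)  # -> values = [78, 14, 24, 5, 7, 24]
value = values[1]  # -> value = 14

Answer: [78, 14, 24, 5, 7, 24]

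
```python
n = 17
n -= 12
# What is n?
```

Trace (tracking n):
n = 17  # -> n = 17
n -= 12  # -> n = 5

Answer: 5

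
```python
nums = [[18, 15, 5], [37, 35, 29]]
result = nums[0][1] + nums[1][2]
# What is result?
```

Answer: 44

Derivation:
Trace (tracking result):
nums = [[18, 15, 5], [37, 35, 29]]  # -> nums = [[18, 15, 5], [37, 35, 29]]
result = nums[0][1] + nums[1][2]  # -> result = 44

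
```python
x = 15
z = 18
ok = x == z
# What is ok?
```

Trace (tracking ok):
x = 15  # -> x = 15
z = 18  # -> z = 18
ok = x == z  # -> ok = False

Answer: False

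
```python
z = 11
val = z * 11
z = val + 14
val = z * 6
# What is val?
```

Answer: 810

Derivation:
Trace (tracking val):
z = 11  # -> z = 11
val = z * 11  # -> val = 121
z = val + 14  # -> z = 135
val = z * 6  # -> val = 810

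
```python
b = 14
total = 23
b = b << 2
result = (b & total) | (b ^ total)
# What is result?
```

Answer: 63

Derivation:
Trace (tracking result):
b = 14  # -> b = 14
total = 23  # -> total = 23
b = b << 2  # -> b = 56
result = b & total | b ^ total  # -> result = 63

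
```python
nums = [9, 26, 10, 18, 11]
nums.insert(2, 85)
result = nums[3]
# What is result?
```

Trace (tracking result):
nums = [9, 26, 10, 18, 11]  # -> nums = [9, 26, 10, 18, 11]
nums.insert(2, 85)  # -> nums = [9, 26, 85, 10, 18, 11]
result = nums[3]  # -> result = 10

Answer: 10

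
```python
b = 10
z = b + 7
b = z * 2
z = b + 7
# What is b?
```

Answer: 34

Derivation:
Trace (tracking b):
b = 10  # -> b = 10
z = b + 7  # -> z = 17
b = z * 2  # -> b = 34
z = b + 7  # -> z = 41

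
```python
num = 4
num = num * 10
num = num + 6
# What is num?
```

Trace (tracking num):
num = 4  # -> num = 4
num = num * 10  # -> num = 40
num = num + 6  # -> num = 46

Answer: 46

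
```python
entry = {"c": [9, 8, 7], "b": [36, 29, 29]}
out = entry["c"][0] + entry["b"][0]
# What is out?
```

Answer: 45

Derivation:
Trace (tracking out):
entry = {'c': [9, 8, 7], 'b': [36, 29, 29]}  # -> entry = {'c': [9, 8, 7], 'b': [36, 29, 29]}
out = entry['c'][0] + entry['b'][0]  # -> out = 45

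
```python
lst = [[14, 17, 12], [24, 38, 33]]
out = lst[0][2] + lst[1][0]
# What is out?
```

Trace (tracking out):
lst = [[14, 17, 12], [24, 38, 33]]  # -> lst = [[14, 17, 12], [24, 38, 33]]
out = lst[0][2] + lst[1][0]  # -> out = 36

Answer: 36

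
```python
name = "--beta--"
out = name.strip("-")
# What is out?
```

Trace (tracking out):
name = '--beta--'  # -> name = '--beta--'
out = name.strip('-')  # -> out = 'beta'

Answer: 'beta'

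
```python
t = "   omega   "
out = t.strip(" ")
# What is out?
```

Trace (tracking out):
t = '   omega   '  # -> t = '   omega   '
out = t.strip(' ')  # -> out = 'omega'

Answer: 'omega'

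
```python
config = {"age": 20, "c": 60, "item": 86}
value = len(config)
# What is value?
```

Answer: 3

Derivation:
Trace (tracking value):
config = {'age': 20, 'c': 60, 'item': 86}  # -> config = {'age': 20, 'c': 60, 'item': 86}
value = len(config)  # -> value = 3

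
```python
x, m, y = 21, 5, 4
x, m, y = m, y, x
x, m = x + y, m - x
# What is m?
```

Trace (tracking m):
x, m, y = (21, 5, 4)  # -> x = 21, m = 5, y = 4
x, m, y = (m, y, x)  # -> x = 5, m = 4, y = 21
x, m = (x + y, m - x)  # -> x = 26, m = -1

Answer: -1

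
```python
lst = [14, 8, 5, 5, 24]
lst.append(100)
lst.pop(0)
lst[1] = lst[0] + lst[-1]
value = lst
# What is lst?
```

Trace (tracking lst):
lst = [14, 8, 5, 5, 24]  # -> lst = [14, 8, 5, 5, 24]
lst.append(100)  # -> lst = [14, 8, 5, 5, 24, 100]
lst.pop(0)  # -> lst = [8, 5, 5, 24, 100]
lst[1] = lst[0] + lst[-1]  # -> lst = [8, 108, 5, 24, 100]
value = lst  # -> value = [8, 108, 5, 24, 100]

Answer: [8, 108, 5, 24, 100]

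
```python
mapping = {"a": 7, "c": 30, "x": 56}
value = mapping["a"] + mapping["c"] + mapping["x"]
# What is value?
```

Trace (tracking value):
mapping = {'a': 7, 'c': 30, 'x': 56}  # -> mapping = {'a': 7, 'c': 30, 'x': 56}
value = mapping['a'] + mapping['c'] + mapping['x']  # -> value = 93

Answer: 93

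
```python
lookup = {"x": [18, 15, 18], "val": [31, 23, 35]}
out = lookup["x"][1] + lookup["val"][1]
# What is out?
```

Answer: 38

Derivation:
Trace (tracking out):
lookup = {'x': [18, 15, 18], 'val': [31, 23, 35]}  # -> lookup = {'x': [18, 15, 18], 'val': [31, 23, 35]}
out = lookup['x'][1] + lookup['val'][1]  # -> out = 38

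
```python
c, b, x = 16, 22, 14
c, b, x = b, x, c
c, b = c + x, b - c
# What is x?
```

Trace (tracking x):
c, b, x = (16, 22, 14)  # -> c = 16, b = 22, x = 14
c, b, x = (b, x, c)  # -> c = 22, b = 14, x = 16
c, b = (c + x, b - c)  # -> c = 38, b = -8

Answer: 16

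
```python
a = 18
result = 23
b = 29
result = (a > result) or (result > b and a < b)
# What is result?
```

Answer: False

Derivation:
Trace (tracking result):
a = 18  # -> a = 18
result = 23  # -> result = 23
b = 29  # -> b = 29
result = a > result or (result > b and a < b)  # -> result = False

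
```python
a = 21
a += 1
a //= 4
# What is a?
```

Answer: 5

Derivation:
Trace (tracking a):
a = 21  # -> a = 21
a += 1  # -> a = 22
a //= 4  # -> a = 5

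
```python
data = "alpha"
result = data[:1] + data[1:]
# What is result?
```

Answer: 'alpha'

Derivation:
Trace (tracking result):
data = 'alpha'  # -> data = 'alpha'
result = data[:1] + data[1:]  # -> result = 'alpha'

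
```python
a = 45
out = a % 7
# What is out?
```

Trace (tracking out):
a = 45  # -> a = 45
out = a % 7  # -> out = 3

Answer: 3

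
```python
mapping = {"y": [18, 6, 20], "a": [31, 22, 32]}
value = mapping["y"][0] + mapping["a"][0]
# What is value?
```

Trace (tracking value):
mapping = {'y': [18, 6, 20], 'a': [31, 22, 32]}  # -> mapping = {'y': [18, 6, 20], 'a': [31, 22, 32]}
value = mapping['y'][0] + mapping['a'][0]  # -> value = 49

Answer: 49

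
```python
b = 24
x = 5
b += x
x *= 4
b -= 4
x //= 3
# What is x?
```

Trace (tracking x):
b = 24  # -> b = 24
x = 5  # -> x = 5
b += x  # -> b = 29
x *= 4  # -> x = 20
b -= 4  # -> b = 25
x //= 3  # -> x = 6

Answer: 6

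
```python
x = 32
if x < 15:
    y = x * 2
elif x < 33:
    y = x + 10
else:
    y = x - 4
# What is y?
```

Trace (tracking y):
x = 32  # -> x = 32
if x < 15:  # condition is False
elif x < 33:  # condition is True
    y = x + 10  # -> y = 42

Answer: 42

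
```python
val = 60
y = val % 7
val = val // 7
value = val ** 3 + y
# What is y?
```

Trace (tracking y):
val = 60  # -> val = 60
y = val % 7  # -> y = 4
val = val // 7  # -> val = 8
value = val ** 3 + y  # -> value = 516

Answer: 4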